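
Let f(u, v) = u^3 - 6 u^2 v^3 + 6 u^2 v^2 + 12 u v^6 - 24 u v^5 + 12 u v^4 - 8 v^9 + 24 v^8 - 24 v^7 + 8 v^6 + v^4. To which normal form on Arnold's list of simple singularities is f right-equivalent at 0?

E_6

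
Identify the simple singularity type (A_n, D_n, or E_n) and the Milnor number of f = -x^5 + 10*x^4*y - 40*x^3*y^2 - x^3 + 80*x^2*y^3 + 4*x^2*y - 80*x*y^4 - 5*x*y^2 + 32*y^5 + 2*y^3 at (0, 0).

The Hessian of f at 0 has rank 0. Corank 2; j^3 = -(x - 2*y)*(x - y)^2 has shape L^2 M (L != M), so D-series; mu = 6 gives D_6.

Type D_{6}, Milnor number mu = 6.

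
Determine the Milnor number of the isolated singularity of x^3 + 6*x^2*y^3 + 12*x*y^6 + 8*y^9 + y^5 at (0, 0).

The Hessian of f at 0 has rank 0. Corank 2; j^3 = x^3 is a perfect cube, so E-series; the 5-jet and mu = 8 give E_8.

8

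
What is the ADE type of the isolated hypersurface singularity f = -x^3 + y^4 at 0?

The Hessian of f at 0 has rank 0. Corank 2; j^3 = -x^3 is a perfect cube, so E-series; the 4-jet and mu = 6 give E_6.

E_{6}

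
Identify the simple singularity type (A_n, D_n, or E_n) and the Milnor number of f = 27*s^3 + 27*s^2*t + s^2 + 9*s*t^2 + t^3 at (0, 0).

The Hessian of f at 0 has rank 1. Corank 1: A-series; mu = 2 gives A_2.

Type A2, Milnor number mu = 2.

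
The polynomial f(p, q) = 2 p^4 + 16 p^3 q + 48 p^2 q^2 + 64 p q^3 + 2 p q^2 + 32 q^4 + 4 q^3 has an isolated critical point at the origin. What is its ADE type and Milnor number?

Type D_{5}, Milnor number mu = 5.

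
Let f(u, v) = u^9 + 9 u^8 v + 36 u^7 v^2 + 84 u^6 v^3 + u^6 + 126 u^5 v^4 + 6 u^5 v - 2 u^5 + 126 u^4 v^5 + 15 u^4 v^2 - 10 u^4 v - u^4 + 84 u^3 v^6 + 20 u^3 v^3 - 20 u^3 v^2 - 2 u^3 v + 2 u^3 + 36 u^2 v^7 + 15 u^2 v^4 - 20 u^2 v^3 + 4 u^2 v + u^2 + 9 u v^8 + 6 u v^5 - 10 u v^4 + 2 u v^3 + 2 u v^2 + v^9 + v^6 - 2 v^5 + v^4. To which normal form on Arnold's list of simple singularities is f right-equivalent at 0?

The Hessian of f at 0 has rank 1. Corank 1: A-series; mu = 8 gives A_8.

A_{8}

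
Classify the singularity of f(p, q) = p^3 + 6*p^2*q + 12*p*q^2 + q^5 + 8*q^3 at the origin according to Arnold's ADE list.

E_8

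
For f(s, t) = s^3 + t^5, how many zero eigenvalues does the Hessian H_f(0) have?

The Hessian at 0 is [[0, 0], [0, 0]] of rank 0; hence corank 2.

2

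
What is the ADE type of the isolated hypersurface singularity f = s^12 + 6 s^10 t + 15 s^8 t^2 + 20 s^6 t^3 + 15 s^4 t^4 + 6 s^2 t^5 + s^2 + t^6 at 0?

The Hessian of f at 0 has rank 1. Corank 1: A-series; mu = 5 gives A_5.

A_{5}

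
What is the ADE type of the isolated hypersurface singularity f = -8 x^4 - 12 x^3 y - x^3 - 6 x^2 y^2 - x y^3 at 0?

E_{7}

The Hessian of f at 0 has rank 0. Corank 2; j^3 = -x^3 is a perfect cube, so E-series; the 4-jet and mu = 7 give E_7.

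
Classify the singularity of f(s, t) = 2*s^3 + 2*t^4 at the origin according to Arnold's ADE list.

The Hessian of f at 0 has rank 0. Corank 2; j^3 = 2*s^3 is a perfect cube, so E-series; the 4-jet and mu = 6 give E_6.

E6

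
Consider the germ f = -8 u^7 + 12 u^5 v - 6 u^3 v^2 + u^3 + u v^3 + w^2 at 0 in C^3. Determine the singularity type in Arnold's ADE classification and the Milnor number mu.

The Hessian of f at 0 is [[0, 0, 0], [0, 0, 0], [0, 0, 2]] with rank 1, so corank 2. A Groebner basis of the Jacobian ideal J(f) in C{u,v,w} is {u^3, u*v^2, 3*u^2 + v^3, w}; counting standard monomials gives mu = 7. Corank 2; j^3 = u^3 is a perfect cube, so E-series; the 4-jet and mu = 7 give E_7.

Type E_{7}, Milnor number mu = 7.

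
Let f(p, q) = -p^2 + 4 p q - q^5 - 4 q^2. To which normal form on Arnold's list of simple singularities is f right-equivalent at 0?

The Hessian of f at 0 has rank 1. Corank 1: A-series; mu = 4 gives A_4.

A_4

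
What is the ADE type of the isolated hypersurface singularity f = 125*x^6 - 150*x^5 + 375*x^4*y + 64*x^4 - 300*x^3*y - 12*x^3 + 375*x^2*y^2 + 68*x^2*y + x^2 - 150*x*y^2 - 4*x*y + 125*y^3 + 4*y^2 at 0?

A_{2}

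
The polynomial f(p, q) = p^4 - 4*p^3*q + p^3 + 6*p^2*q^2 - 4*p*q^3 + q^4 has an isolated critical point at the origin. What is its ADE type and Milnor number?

The Hessian of f at 0 is [[0, 0], [0, 0]] with rank 0, so corank 2. A Groebner basis of the Jacobian ideal J(f) in C{p,q} is {q^4, p*q^2 - q^3/3, p^2}; counting standard monomials gives mu = 6. Corank 2; j^3 = p^3 is a perfect cube, so E-series; the 4-jet and mu = 6 give E_6.

Type E_6, Milnor number mu = 6.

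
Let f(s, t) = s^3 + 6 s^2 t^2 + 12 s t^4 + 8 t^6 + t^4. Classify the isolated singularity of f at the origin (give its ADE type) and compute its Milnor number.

The Hessian of f at 0 is [[0, 0], [0, 0]] with rank 0, so corank 2. A Groebner basis of the Jacobian ideal J(f) in C{s,t} is {s^3, s^2*t, s^2/4 + s*t^2, t^3}; counting standard monomials gives mu = 6. Corank 2; j^3 = s^3 is a perfect cube, so E-series; the 4-jet and mu = 6 give E_6.

Type E_{6}, Milnor number mu = 6.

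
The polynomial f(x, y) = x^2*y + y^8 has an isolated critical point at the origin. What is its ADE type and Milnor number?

Type D9, Milnor number mu = 9.

The Hessian of f at 0 is [[0, 0], [0, 0]] with rank 0, so corank 2. A Groebner basis of the Jacobian ideal J(f) in C{x,y} is {x^2/8 + y^7, x^3, x*y}; counting standard monomials gives mu = 9. Corank 2; j^3 = x^2*y has shape L^2 M (L != M), so D-series; mu = 9 gives D_9.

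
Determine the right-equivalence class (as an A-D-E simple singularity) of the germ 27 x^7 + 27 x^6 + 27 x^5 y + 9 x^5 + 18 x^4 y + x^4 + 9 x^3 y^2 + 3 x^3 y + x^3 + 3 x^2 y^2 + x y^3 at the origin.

E_7

The Hessian of f at 0 has rank 0. Corank 2; j^3 = x^3 is a perfect cube, so E-series; the 4-jet and mu = 7 give E_7.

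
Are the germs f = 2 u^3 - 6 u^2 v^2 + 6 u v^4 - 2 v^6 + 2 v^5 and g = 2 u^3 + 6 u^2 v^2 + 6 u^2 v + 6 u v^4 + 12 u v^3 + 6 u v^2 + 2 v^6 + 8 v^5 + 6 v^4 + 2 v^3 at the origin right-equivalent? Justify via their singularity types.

Yes.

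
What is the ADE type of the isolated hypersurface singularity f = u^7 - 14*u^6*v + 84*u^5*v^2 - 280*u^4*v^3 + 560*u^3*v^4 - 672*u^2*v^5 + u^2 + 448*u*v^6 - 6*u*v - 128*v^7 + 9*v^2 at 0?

A_{6}

The Hessian of f at 0 has rank 1. Corank 1: A-series; mu = 6 gives A_6.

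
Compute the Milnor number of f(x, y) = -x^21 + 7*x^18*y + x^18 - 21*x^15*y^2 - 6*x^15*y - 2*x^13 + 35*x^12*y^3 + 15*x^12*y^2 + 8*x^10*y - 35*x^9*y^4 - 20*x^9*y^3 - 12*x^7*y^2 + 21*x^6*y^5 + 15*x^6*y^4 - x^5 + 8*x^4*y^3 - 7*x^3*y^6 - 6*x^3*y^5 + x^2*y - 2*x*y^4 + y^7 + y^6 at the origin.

7

The Hessian of f at 0 has rank 0. Corank 2; j^3 = x^2*y has shape L^2 M (L != M), so D-series; mu = 7 gives D_7.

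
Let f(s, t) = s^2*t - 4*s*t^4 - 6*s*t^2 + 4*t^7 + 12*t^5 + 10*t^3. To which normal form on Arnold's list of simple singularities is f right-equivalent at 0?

D4

The Hessian of f at 0 is [[0, 0], [0, 0]] with rank 0, so corank 2. A Groebner basis of the Jacobian ideal J(f) in C{s,t} is {t^3, s^2 - 6*t^2, s*t - 3*t^2}; counting standard monomials gives mu = 4. Corank 2; j^3 = t*(s^2 - 6*s*t + 10*t^2) splits into three distinct lines over C (the quadratic factor has nonzero discriminant), so D_4.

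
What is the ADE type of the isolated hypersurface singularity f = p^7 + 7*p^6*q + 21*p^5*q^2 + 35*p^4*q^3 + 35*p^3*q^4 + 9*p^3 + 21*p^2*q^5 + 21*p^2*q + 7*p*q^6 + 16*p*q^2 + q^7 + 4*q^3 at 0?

D_8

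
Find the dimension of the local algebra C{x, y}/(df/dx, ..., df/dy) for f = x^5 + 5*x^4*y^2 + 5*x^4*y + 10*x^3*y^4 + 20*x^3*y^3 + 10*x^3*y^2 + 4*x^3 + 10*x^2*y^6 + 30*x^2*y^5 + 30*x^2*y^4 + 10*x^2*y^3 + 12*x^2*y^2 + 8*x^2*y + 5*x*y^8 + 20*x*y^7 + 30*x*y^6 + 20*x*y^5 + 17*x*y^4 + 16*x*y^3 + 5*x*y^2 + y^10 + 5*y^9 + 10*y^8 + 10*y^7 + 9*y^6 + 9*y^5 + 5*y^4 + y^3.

The Hessian of f at 0 is [[0, 0], [0, 0]] with rank 0, so corank 2. A Groebner basis of the Jacobian ideal J(f) in C{x,y} is {x^3 + 197*x^2/236 + 335*x*y/472 + 69*y^2/472, x^2*y - 133*x^2/118 - 207*x*y/236 - 37*y^2/236, 69*x^2/59 + x*y^2 + 79*x*y/118 + 5*y^2/118, -10*x^2/59 + 49*x*y/59 + y^3 + 27*y^2/59}; counting standard monomials gives mu = 6. Corank 2; j^3 = (x + y)*(2*x + y)^2 has shape L^2 M (L != M), so D-series; mu = 6 gives D_6.

6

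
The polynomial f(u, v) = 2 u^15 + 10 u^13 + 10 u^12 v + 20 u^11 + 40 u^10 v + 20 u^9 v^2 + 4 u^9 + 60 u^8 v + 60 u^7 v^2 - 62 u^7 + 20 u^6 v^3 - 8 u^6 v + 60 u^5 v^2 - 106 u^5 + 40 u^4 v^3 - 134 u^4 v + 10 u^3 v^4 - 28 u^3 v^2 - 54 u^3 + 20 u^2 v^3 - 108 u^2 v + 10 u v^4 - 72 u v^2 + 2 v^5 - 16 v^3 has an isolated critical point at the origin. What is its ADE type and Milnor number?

Type E_{8}, Milnor number mu = 8.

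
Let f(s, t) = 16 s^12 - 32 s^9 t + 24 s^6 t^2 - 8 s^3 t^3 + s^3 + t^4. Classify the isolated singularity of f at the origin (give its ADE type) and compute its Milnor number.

Type E_{6}, Milnor number mu = 6.

The Hessian of f at 0 has rank 0. Corank 2; j^3 = s^3 is a perfect cube, so E-series; the 4-jet and mu = 6 give E_6.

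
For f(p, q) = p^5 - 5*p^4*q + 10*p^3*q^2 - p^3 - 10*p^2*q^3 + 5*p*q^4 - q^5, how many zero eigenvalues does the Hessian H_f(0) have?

Hessian at 0 has rank 0.

2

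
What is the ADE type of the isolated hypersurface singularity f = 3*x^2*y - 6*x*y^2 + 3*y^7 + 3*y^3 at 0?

D_8

The Hessian of f at 0 has rank 0. Corank 2; j^3 = 3*y*(x - y)^2 has shape L^2 M (L != M), so D-series; mu = 8 gives D_8.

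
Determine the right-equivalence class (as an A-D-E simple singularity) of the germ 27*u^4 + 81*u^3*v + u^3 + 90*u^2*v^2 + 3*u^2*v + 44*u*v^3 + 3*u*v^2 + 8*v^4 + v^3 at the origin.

E_{7}

The Hessian of f at 0 is [[0, 0], [0, 0]] with rank 0, so corank 2. A Groebner basis of the Jacobian ideal J(f) in C{u,v} is {u^2/3 + 2*u*v/3 + v^4 - v^3/9 + v^2/3, u^3 + 5*u^2/3 + 10*u*v/3 + 4*v^3/9 + 5*v^2/3, u^2*v - 11*u^2/9 - 22*u*v/9 - 16*v^3/27 - 11*v^2/9, 2*u^2/3 + u*v^2 + 4*u*v/3 + 7*v^3/9 + 2*v^2/3}; counting standard monomials gives mu = 7. Corank 2; j^3 = (u + v)^3 is a perfect cube, so E-series; the 4-jet and mu = 7 give E_7.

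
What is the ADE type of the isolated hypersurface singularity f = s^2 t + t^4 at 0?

The Hessian of f at 0 has rank 0. Corank 2; j^3 = s^2*t has shape L^2 M (L != M), so D-series; mu = 5 gives D_5.

D_{5}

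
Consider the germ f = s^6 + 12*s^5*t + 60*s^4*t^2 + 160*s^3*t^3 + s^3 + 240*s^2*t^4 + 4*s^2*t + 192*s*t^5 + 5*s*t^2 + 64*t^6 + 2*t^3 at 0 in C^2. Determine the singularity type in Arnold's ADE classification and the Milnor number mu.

Type D_7, Milnor number mu = 7.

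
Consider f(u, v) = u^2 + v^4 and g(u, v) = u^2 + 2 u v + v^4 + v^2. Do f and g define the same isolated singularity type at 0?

Yes.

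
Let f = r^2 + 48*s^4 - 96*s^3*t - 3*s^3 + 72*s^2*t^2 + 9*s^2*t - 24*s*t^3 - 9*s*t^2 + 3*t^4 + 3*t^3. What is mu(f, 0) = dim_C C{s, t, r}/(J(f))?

6

The Hessian of f at 0 has rank 1. Corank 2; j^3 = -3*(s - t)^3 is a perfect cube, so E-series; the 4-jet and mu = 6 give E_6.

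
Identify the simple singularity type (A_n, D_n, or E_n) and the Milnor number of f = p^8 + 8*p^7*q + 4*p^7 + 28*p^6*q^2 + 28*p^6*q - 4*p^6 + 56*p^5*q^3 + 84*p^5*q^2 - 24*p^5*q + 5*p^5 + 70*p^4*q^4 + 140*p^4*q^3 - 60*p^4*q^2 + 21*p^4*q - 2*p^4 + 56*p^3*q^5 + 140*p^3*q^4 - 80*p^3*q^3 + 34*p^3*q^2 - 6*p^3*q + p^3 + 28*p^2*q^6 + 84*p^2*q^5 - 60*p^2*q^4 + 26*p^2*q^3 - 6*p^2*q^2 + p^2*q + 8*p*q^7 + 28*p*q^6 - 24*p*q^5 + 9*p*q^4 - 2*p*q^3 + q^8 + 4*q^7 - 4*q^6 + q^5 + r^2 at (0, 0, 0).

Type D_{9}, Milnor number mu = 9.

The Hessian of f at 0 is [[0, 0, 0], [0, 0, 0], [0, 0, 2]] with rank 1, so corank 2. A Groebner basis of the Jacobian ideal J(f) in C{p,q,r} is {p^2*q^2 + 15*p^2*q/13 - 7*p^2/13 + 7*p*q^2/13 + 3*p*q/13 - 3*q^3/13, -229*p^2*q/104 + 10*p^2/13 + p*q^3 - 10*p*q^2/13 - 25*p*q/104 + 25*q^3/104, 25*p^2*q/13 - 3*p^2/13 - 10*p*q^2/13 + 5*p*q/13 + q^4 - 5*q^3/13, p^3 + 15*p^2*q/13 - 7*p^2/13 + 7*p*q^2/13 + 3*p*q/13 - 3*q^3/13, r}; counting standard monomials gives mu = 9. Corank 2; j^3 = p^2*(p + q) has shape L^2 M (L != M), so D-series; mu = 9 gives D_9.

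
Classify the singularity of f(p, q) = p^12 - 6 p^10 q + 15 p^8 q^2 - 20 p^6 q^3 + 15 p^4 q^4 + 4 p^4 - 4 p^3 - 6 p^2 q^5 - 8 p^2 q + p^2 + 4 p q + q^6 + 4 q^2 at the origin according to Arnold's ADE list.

A5

The Hessian of f at 0 has rank 1. Corank 1: A-series; mu = 5 gives A_5.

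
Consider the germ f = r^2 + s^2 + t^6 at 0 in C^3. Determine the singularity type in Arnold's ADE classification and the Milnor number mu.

The Hessian of f at 0 has rank 2. Corank 1: A-series; mu = 5 gives A_5.

Type A5, Milnor number mu = 5.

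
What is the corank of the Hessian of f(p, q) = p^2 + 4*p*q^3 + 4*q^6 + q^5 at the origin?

Hessian at 0 has rank 1.

1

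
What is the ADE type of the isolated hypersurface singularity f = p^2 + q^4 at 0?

The Hessian of f at 0 is [[2, 0], [0, 0]] with rank 1, so corank 1. A Groebner basis of the Jacobian ideal J(f) in C{p,q} is {q^3, p}; counting standard monomials gives mu = 3. Corank 1: A-series; mu = 3 gives A_3.

A_{3}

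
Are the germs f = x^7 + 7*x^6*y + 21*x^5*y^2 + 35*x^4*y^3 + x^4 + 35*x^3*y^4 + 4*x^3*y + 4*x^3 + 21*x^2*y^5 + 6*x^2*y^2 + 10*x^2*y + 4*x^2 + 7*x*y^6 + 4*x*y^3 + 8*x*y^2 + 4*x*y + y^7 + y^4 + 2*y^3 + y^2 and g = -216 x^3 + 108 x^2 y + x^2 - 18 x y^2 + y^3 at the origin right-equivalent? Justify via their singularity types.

The Hessian of f at 0 is [[8, 4], [4, 2]] with rank 1, so corank 1. A Groebner basis of the Jacobian ideal J(f) in C{x,y} is {-448*x*y/3 - 640*x/3 + y^4 - 16*y^3/3 - 304*y^2/3 - 320*y/3, x*y^2 + 16*x*y/3 + 16*x/3 + 5*y^3/6 + 10*y^2/3 + 8*y/3, x^2 + 2*x*y + 2*x + y^2 + y}; counting standard monomials gives mu = 6. Corank 1: A-series; mu = 6 gives A_6. The Hessian of g at 0 is [[2, 0], [0, 0]] with rank 1, so corank 1. A Groebner basis of the Jacobian ideal J(g) in C{x,y} is {y^2, x}; counting standard monomials gives mu = 2. Corank 1: A-series; mu = 2 gives A_2. f is A_6 but g is A_2, hence not right-equivalent.

No.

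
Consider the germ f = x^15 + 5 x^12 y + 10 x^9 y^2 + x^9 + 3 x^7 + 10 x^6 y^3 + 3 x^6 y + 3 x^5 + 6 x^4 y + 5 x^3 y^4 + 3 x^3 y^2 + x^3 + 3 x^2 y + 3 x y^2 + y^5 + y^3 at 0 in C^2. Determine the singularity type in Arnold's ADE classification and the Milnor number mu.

Type E8, Milnor number mu = 8.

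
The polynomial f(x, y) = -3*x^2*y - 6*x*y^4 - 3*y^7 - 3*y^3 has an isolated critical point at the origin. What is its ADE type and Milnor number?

Type D_{4}, Milnor number mu = 4.

The Hessian of f at 0 is [[0, 0], [0, 0]] with rank 0, so corank 2. A Groebner basis of the Jacobian ideal J(f) in C{x,y} is {y^3, x^2 + 3*y^2, x*y}; counting standard monomials gives mu = 4. Corank 2; j^3 = -3*y*(x^2 + y^2) splits into three distinct lines over C (the quadratic factor has nonzero discriminant), so D_4.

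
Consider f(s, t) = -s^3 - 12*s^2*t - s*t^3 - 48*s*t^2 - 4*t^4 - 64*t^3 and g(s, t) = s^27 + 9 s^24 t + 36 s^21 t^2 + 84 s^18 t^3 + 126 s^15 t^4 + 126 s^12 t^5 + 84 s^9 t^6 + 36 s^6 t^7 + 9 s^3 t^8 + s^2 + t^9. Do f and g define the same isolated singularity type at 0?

No.

The Hessian of f at 0 has rank 0. Corank 2; j^3 = -(s + 4*t)^3 is a perfect cube, so E-series; the 4-jet and mu = 7 give E_7. The Hessian of g at 0 has rank 1. Corank 1: A-series; mu = 8 gives A_8. f is E_7 but g is A_8, hence not right-equivalent.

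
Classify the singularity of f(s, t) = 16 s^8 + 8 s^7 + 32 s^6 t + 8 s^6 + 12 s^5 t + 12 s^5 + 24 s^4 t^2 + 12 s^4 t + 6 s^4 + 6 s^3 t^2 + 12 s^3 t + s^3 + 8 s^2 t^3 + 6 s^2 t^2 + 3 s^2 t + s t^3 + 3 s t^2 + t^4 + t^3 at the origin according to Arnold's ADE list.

E7

The Hessian of f at 0 has rank 0. Corank 2; j^3 = (s + t)^3 is a perfect cube, so E-series; the 4-jet and mu = 7 give E_7.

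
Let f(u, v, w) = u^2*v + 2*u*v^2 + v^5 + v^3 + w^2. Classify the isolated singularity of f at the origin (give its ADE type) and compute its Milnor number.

Type D_6, Milnor number mu = 6.

The Hessian of f at 0 has rank 1. Corank 2; j^3 = v*(u + v)^2 has shape L^2 M (L != M), so D-series; mu = 6 gives D_6.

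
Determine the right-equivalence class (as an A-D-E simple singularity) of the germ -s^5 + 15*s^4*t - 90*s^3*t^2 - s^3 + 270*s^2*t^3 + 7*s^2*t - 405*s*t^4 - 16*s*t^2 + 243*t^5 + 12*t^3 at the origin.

D6

The Hessian of f at 0 is [[0, 0], [0, 0]] with rank 0, so corank 2. A Groebner basis of the Jacobian ideal J(f) in C{s,t} is {s*t/5 + t^4 - 2*t^2/5, s*t^2 - 2*t^3, s^2 - 5*s*t + 6*t^2}; counting standard monomials gives mu = 6. Corank 2; j^3 = -(s - 3*t)*(s - 2*t)^2 has shape L^2 M (L != M), so D-series; mu = 6 gives D_6.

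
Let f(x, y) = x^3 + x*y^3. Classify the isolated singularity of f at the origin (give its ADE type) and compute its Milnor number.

The Hessian of f at 0 has rank 0. Corank 2; j^3 = x^3 is a perfect cube, so E-series; the 4-jet and mu = 7 give E_7.

Type E7, Milnor number mu = 7.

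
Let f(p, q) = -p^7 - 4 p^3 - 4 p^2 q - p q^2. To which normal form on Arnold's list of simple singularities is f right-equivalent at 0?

The Hessian of f at 0 is [[0, 0], [0, 0]] with rank 0, so corank 2. A Groebner basis of the Jacobian ideal J(f) in C{p,q} is {128*p*q/7 + q^6 + 64*q^2/7, p*q^2 + q^3/2, p^2 + p*q/2}; counting standard monomials gives mu = 8. Corank 2; j^3 = -p*(2*p + q)^2 has shape L^2 M (L != M), so D-series; mu = 8 gives D_8.

D_{8}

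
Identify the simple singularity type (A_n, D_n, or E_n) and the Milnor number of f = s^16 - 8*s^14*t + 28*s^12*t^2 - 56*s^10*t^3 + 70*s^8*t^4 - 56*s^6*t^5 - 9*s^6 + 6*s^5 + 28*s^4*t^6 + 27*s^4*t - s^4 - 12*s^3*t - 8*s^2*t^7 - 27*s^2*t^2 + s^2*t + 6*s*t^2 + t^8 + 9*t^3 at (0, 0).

The Hessian of f at 0 is [[0, 0], [0, 0]] with rank 0, so corank 2. A Groebner basis of the Jacobian ideal J(f) in C{s,t} is {s^4 - s^3/3 - s*t/3 - t^2, 531449*s^3/648 - 2187*s^2/8 + s*t^3 + 2*s*t^2/3 - 531409*s*t/648 + t^3 + 4*t^2/27, -177149*s^3/162 + 729*s^2/2 - 14*s*t^2/27 + 531419*s*t/486 + t^4 - 2*t^3/3 - 11*t^2/81, s^2*t - s*t/3 - t^2}; counting standard monomials gives mu = 9. Corank 2; j^3 = t*(s + 3*t)^2 has shape L^2 M (L != M), so D-series; mu = 9 gives D_9.

Type D9, Milnor number mu = 9.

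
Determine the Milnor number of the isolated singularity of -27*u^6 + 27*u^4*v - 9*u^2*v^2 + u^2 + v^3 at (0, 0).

The Hessian of f at 0 has rank 1. Corank 1: A-series; mu = 2 gives A_2.

2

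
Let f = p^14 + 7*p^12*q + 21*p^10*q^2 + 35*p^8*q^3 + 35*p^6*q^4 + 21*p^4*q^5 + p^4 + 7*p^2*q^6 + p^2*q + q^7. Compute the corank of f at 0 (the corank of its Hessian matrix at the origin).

Hessian at 0 has rank 0.

2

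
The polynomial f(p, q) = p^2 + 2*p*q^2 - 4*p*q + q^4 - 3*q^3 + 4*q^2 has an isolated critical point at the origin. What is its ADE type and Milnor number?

Type A2, Milnor number mu = 2.

The Hessian of f at 0 has rank 1. Corank 1: A-series; mu = 2 gives A_2.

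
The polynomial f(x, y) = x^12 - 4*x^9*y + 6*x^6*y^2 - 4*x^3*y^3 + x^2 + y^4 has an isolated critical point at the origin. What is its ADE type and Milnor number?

The Hessian of f at 0 has rank 1. Corank 1: A-series; mu = 3 gives A_3.

Type A3, Milnor number mu = 3.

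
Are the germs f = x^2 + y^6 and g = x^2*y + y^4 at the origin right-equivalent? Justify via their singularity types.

No.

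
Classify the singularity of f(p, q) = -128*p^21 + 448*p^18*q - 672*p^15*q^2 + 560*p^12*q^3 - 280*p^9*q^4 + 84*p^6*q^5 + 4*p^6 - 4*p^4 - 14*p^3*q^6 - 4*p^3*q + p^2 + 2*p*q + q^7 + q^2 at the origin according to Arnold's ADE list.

A6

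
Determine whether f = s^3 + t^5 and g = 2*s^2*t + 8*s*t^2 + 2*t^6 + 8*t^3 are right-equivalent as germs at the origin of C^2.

No.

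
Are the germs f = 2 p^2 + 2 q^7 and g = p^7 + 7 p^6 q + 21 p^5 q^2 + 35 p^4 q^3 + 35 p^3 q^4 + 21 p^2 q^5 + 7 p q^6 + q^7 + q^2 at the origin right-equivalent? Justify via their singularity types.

The Hessian of f at 0 is [[4, 0], [0, 0]] with rank 1, so corank 1. A Groebner basis of the Jacobian ideal J(f) in C{p,q} is {q^6, p}; counting standard monomials gives mu = 6. Corank 1: A-series; mu = 6 gives A_6. The Hessian of g at 0 is [[0, 0], [0, 2]] with rank 1, so corank 1. A Groebner basis of the Jacobian ideal J(g) in C{p,q} is {p^6, q}; counting standard monomials gives mu = 6. Corank 1: A-series; mu = 6 gives A_6. Both have type A_6, hence right-equivalent.

Yes.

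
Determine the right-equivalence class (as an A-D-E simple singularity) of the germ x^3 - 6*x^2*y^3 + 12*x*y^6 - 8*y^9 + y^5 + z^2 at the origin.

E8

The Hessian of f at 0 has rank 1. Corank 2; j^3 = x^3 is a perfect cube, so E-series; the 5-jet and mu = 8 give E_8.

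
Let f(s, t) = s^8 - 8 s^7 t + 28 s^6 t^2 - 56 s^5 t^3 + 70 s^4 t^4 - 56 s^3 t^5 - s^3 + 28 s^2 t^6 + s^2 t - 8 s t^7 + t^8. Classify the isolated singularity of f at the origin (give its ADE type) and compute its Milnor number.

The Hessian of f at 0 is [[0, 0], [0, 0]] with rank 0, so corank 2. A Groebner basis of the Jacobian ideal J(f) in C{s,t} is {s*t/8 + t^7, s*t^2, s^2 - s*t}; counting standard monomials gives mu = 9. Corank 2; j^3 = -s^2*(s - t) has shape L^2 M (L != M), so D-series; mu = 9 gives D_9.

Type D9, Milnor number mu = 9.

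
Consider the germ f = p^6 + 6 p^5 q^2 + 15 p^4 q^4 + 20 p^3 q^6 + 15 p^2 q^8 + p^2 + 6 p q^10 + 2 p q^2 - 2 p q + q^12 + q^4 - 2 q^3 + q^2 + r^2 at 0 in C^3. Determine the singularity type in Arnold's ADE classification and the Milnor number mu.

Type A_5, Milnor number mu = 5.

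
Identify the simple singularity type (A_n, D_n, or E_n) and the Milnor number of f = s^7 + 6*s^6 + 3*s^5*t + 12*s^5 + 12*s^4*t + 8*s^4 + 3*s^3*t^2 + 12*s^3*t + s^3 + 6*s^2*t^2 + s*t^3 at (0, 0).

The Hessian of f at 0 is [[0, 0], [0, 0]] with rank 0, so corank 2. A Groebner basis of the Jacobian ideal J(f) in C{s,t} is {3*s^2/4 + t^4 + t^3/4, s^3, s^2*t - s^2/4 - t^3/12, s^2 + s*t^2 + t^3/3}; counting standard monomials gives mu = 7. Corank 2; j^3 = s^3 is a perfect cube, so E-series; the 4-jet and mu = 7 give E_7.

Type E_{7}, Milnor number mu = 7.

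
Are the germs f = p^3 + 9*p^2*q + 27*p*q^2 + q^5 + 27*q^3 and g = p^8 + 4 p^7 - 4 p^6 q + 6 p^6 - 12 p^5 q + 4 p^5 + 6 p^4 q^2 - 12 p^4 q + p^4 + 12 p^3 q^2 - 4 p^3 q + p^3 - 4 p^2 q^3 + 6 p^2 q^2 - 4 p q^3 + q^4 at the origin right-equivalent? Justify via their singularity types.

No.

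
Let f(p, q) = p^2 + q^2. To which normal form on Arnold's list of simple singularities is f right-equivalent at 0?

The Hessian of f at 0 has rank 2. Corank 0: nondegenerate Morse point, so A_1.

A_1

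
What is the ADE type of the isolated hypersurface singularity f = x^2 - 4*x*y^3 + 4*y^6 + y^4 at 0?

A_3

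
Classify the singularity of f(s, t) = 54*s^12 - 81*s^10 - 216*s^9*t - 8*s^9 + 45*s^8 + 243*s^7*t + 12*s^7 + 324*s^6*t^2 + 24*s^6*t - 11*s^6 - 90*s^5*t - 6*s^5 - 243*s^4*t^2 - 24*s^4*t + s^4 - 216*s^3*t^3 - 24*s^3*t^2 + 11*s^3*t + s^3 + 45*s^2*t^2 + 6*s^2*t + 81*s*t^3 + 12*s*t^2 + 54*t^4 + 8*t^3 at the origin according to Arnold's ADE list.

E_7

The Hessian of f at 0 is [[0, 0], [0, 0]] with rank 0, so corank 2. A Groebner basis of the Jacobian ideal J(f) in C{s,t} is {3*s^2 + 12*s*t + t^4 + t^3 + 12*t^2, s^3 + 30*s^2 + 120*s*t + 18*t^3 + 120*t^2, s^2*t - 9*s^2 - 36*s*t - 7*t^3 - 36*t^2, 2*s^2 + s*t^2 + 8*s*t + 8*t^3/3 + 8*t^2}; counting standard monomials gives mu = 7. Corank 2; j^3 = (s + 2*t)^3 is a perfect cube, so E-series; the 4-jet and mu = 7 give E_7.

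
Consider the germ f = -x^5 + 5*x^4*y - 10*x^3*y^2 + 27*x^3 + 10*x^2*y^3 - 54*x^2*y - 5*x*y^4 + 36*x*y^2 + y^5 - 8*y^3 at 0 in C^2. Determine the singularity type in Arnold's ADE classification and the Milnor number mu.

The Hessian of f at 0 has rank 0. Corank 2; j^3 = (3*x - 2*y)^3 is a perfect cube, so E-series; the 5-jet and mu = 8 give E_8.

Type E_8, Milnor number mu = 8.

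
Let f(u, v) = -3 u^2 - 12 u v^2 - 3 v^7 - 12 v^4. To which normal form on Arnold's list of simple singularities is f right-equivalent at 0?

A_6

The Hessian of f at 0 is [[-6, 0], [0, 0]] with rank 1, so corank 1. A Groebner basis of the Jacobian ideal J(f) in C{u,v} is {u^3, u/2 + v^2}; counting standard monomials gives mu = 6. Corank 1: A-series; mu = 6 gives A_6.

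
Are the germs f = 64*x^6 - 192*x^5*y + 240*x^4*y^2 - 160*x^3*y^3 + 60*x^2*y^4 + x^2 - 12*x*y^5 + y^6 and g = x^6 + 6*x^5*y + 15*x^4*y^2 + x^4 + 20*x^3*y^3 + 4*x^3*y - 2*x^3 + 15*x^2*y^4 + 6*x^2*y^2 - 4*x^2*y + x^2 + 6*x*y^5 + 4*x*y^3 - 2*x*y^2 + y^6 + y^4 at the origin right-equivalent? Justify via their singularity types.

The Hessian of f at 0 is [[2, 0], [0, 0]] with rank 1, so corank 1. A Groebner basis of the Jacobian ideal J(f) in C{x,y} is {y^5, x}; counting standard monomials gives mu = 5. Corank 1: A-series; mu = 5 gives A_5. The Hessian of g at 0 is [[2, 0], [0, 0]] with rank 1, so corank 1. A Groebner basis of the Jacobian ideal J(g) in C{x,y} is {x*y^2 + 2*x*y - x + y^2, -5*x*y + 2*x + y^3 - 2*y^2, x^2 + 2*x*y - x + y^2}; counting standard monomials gives mu = 5. Corank 1: A-series; mu = 5 gives A_5. Both have type A_5, hence right-equivalent.

Yes.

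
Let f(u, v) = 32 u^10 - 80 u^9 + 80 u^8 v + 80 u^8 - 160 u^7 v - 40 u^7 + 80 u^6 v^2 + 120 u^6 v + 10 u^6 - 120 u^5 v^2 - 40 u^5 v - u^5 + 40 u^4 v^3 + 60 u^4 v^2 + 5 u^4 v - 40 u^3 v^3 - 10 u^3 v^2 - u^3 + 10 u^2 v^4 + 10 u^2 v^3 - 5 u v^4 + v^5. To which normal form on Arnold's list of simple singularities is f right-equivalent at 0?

The Hessian of f at 0 has rank 0. Corank 2; j^3 = -u^3 is a perfect cube, so E-series; the 5-jet and mu = 8 give E_8.

E_8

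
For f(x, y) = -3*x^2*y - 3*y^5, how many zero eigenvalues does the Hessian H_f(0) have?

Hessian at 0 has rank 0.

2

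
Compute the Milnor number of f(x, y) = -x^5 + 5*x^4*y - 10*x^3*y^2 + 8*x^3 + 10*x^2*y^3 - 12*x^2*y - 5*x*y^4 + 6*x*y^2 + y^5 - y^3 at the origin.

The Hessian of f at 0 has rank 0. Corank 2; j^3 = (2*x - y)^3 is a perfect cube, so E-series; the 5-jet and mu = 8 give E_8.

8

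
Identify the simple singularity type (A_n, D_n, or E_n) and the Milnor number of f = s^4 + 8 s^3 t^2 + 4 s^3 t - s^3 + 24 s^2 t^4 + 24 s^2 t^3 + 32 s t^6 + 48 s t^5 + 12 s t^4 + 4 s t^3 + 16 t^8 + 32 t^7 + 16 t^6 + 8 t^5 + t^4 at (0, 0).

Type E6, Milnor number mu = 6.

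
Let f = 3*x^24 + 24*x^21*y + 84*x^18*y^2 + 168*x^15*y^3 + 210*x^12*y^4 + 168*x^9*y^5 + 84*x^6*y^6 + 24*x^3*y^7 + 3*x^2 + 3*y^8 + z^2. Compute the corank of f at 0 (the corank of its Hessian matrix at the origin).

Hessian at 0 has rank 2.

1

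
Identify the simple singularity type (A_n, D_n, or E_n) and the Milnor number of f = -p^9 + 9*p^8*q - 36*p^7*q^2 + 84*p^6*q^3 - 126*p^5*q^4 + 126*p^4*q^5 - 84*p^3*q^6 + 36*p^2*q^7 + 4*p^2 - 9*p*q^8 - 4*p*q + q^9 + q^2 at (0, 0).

Type A8, Milnor number mu = 8.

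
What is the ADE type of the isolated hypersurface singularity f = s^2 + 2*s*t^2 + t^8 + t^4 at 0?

A7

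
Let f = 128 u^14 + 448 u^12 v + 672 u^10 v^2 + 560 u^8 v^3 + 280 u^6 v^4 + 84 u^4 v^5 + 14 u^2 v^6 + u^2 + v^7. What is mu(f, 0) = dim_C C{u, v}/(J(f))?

6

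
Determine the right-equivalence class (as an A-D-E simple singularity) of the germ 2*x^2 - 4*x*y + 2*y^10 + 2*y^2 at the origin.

The Hessian of f at 0 is [[4, -4], [-4, 4]] with rank 1, so corank 1. A Groebner basis of the Jacobian ideal J(f) in C{x,y} is {y^9, x - y}; counting standard monomials gives mu = 9. Corank 1: A-series; mu = 9 gives A_9.

A_{9}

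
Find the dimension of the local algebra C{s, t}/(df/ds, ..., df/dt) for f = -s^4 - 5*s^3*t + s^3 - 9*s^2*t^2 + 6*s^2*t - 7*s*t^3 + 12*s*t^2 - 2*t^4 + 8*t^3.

7

The Hessian of f at 0 has rank 0. Corank 2; j^3 = (s + 2*t)^3 is a perfect cube, so E-series; the 4-jet and mu = 7 give E_7.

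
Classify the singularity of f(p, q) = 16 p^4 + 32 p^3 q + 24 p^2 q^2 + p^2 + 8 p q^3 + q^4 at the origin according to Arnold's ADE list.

A_3

The Hessian of f at 0 is [[2, 0], [0, 0]] with rank 1, so corank 1. A Groebner basis of the Jacobian ideal J(f) in C{p,q} is {q^3, p}; counting standard monomials gives mu = 3. Corank 1: A-series; mu = 3 gives A_3.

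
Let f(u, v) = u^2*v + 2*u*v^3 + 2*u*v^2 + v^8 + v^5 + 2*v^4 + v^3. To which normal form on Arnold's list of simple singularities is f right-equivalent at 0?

D_9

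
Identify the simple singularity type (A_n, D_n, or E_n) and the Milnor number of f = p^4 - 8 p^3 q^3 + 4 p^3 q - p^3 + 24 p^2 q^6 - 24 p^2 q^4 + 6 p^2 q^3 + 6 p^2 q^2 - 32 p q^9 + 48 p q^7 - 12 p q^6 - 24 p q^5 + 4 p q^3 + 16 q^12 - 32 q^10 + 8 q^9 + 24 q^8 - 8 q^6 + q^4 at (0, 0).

The Hessian of f at 0 is [[0, 0], [0, 0]] with rank 0, so corank 2. A Groebner basis of the Jacobian ideal J(f) in C{p,q} is {q^4, p*q^2 + q^3/3, p^2}; counting standard monomials gives mu = 6. Corank 2; j^3 = -p^3 is a perfect cube, so E-series; the 4-jet and mu = 6 give E_6.

Type E6, Milnor number mu = 6.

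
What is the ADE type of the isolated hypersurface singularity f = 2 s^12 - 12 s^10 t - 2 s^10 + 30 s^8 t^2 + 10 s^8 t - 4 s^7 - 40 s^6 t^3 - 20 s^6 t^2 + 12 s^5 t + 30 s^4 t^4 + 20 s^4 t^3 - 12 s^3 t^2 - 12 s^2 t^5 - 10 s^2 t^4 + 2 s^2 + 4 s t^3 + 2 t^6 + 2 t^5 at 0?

A_4

The Hessian of f at 0 has rank 1. Corank 1: A-series; mu = 4 gives A_4.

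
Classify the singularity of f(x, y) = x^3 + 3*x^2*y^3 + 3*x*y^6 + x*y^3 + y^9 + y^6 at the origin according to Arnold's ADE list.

E7

The Hessian of f at 0 has rank 0. Corank 2; j^3 = x^3 is a perfect cube, so E-series; the 4-jet and mu = 7 give E_7.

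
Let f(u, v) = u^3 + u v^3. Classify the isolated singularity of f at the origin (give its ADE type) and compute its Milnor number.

Type E_{7}, Milnor number mu = 7.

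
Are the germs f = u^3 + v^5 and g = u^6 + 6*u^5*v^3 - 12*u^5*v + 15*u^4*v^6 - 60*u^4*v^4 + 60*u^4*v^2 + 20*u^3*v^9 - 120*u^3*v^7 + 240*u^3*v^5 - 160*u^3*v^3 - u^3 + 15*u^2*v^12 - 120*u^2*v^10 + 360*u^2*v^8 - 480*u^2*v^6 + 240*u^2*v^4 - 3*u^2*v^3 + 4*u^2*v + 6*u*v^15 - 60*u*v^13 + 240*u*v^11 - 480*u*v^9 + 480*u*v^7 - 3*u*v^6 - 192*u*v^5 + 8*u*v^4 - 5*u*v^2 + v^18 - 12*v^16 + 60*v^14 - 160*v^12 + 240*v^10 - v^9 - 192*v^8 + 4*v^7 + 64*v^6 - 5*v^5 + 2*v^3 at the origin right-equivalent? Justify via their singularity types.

No.

The Hessian of f at 0 is [[0, 0], [0, 0]] with rank 0, so corank 2. A Groebner basis of the Jacobian ideal J(f) in C{u,v} is {v^4, u^2}; counting standard monomials gives mu = 8. Corank 2; j^3 = u^3 is a perfect cube, so E-series; the 5-jet and mu = 8 give E_8. The Hessian of g at 0 is [[0, 0], [0, 0]] with rank 0, so corank 2. A Groebner basis of the Jacobian ideal J(g) in C{u,v} is {-u^2 + 3*u*v + v^4 - 2*v^2, u^3 - u^2/2 + u*v - v^3 - v^2/2, u^2*v - u^2/3 + 2*u*v/3 - v^3 - v^2/3, -u^2/6 + u*v^2 + u*v/3 - v^3 - v^2/6}; counting standard monomials gives mu = 7. Corank 2; j^3 = -(u - 2*v)*(u - v)^2 has shape L^2 M (L != M), so D-series; mu = 7 gives D_7. f is E_8 but g is D_7, hence not right-equivalent.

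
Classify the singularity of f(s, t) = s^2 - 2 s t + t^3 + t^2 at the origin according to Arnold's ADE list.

A2

The Hessian of f at 0 has rank 1. Corank 1: A-series; mu = 2 gives A_2.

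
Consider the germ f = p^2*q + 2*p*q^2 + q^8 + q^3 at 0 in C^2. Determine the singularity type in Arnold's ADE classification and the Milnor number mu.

Type D_9, Milnor number mu = 9.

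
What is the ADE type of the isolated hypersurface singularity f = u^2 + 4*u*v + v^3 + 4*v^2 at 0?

A2

The Hessian of f at 0 has rank 1. Corank 1: A-series; mu = 2 gives A_2.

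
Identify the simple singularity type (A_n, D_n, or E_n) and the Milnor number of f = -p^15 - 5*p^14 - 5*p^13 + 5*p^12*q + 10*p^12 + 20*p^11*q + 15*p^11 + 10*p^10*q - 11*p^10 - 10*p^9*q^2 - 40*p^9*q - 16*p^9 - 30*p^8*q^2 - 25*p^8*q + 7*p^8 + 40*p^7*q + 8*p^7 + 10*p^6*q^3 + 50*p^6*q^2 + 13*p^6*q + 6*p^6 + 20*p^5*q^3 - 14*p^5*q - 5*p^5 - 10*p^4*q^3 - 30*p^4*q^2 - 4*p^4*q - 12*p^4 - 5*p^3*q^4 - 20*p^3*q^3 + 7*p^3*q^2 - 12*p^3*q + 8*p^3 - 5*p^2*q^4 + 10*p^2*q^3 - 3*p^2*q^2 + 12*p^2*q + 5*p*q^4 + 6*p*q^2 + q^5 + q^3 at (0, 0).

The Hessian of f at 0 is [[0, 0], [0, 0]] with rank 0, so corank 2. A Groebner basis of the Jacobian ideal J(f) in C{p,q} is {40*p^2 + p*q^3 - 10*p*q^2 + 40*p*q - 5*q^3 + 10*q^2, -64*p^2 + 16*p*q^2 - 64*p*q + q^4 + 8*q^3 - 16*q^2, p^3 - 3*p^2 - 3*p*q + q^3/8 - 3*q^2/4, p^2*q + 2*p^2 + p*q^2/2 + 2*p*q + q^2/2}; counting standard monomials gives mu = 8. Corank 2; j^3 = (2*p + q)^3 is a perfect cube, so E-series; the 5-jet and mu = 8 give E_8.

Type E8, Milnor number mu = 8.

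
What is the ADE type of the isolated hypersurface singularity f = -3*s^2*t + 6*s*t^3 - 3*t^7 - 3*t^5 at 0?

D_{8}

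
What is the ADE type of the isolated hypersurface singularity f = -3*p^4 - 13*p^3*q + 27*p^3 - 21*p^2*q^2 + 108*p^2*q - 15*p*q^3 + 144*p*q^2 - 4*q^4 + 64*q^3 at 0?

E_{7}

The Hessian of f at 0 has rank 0. Corank 2; j^3 = (3*p + 4*q)^3 is a perfect cube, so E-series; the 4-jet and mu = 7 give E_7.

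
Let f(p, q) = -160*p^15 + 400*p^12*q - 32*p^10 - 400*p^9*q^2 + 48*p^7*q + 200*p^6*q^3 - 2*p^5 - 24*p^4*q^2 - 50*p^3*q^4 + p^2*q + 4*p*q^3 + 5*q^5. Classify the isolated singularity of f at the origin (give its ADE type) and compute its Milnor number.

Type D_6, Milnor number mu = 6.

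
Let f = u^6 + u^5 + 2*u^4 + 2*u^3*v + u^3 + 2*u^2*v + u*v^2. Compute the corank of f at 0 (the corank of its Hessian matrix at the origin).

2

Hessian at 0 has rank 0.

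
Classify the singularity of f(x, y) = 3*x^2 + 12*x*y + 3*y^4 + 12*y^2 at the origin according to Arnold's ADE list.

A3

The Hessian of f at 0 is [[6, 12], [12, 24]] with rank 1, so corank 1. A Groebner basis of the Jacobian ideal J(f) in C{x,y} is {y^3, x + 2*y}; counting standard monomials gives mu = 3. Corank 1: A-series; mu = 3 gives A_3.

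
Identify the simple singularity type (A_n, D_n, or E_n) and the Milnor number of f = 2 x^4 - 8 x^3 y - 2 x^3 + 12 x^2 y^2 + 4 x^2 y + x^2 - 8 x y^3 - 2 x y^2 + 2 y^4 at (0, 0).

Type A_3, Milnor number mu = 3.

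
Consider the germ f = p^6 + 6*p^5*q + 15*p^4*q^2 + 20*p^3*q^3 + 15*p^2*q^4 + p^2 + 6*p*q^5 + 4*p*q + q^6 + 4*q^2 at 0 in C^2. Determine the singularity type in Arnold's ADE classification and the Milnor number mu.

Type A_5, Milnor number mu = 5.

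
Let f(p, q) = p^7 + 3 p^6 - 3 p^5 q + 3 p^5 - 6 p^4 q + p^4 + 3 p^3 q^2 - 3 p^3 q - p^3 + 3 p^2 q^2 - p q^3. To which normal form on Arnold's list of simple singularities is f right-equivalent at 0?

E_{7}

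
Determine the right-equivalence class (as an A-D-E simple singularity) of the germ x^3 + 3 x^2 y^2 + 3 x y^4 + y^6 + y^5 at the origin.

E_8

The Hessian of f at 0 has rank 0. Corank 2; j^3 = x^3 is a perfect cube, so E-series; the 5-jet and mu = 8 give E_8.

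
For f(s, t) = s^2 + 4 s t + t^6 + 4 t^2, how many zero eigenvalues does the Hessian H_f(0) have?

Hessian at 0 has rank 1.

1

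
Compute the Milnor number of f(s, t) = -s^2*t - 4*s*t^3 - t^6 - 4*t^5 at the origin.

The Hessian of f at 0 has rank 0. Corank 2; j^3 = -s^2*t has shape L^2 M (L != M), so D-series; mu = 7 gives D_7.

7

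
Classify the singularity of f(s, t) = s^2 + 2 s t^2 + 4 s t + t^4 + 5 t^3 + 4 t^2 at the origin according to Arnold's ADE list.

A2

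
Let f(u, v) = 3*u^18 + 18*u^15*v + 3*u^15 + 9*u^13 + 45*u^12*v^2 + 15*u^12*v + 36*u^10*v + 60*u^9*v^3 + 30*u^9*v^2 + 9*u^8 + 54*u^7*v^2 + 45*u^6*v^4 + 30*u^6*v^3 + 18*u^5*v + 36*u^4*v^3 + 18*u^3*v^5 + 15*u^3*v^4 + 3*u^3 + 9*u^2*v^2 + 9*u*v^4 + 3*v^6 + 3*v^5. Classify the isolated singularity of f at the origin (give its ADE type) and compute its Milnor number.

Type E8, Milnor number mu = 8.

The Hessian of f at 0 is [[0, 0], [0, 0]] with rank 0, so corank 2. A Groebner basis of the Jacobian ideal J(f) in C{u,v} is {v^4, u^3, u^2/2 + u*v^2}; counting standard monomials gives mu = 8. Corank 2; j^3 = 3*u^3 is a perfect cube, so E-series; the 5-jet and mu = 8 give E_8.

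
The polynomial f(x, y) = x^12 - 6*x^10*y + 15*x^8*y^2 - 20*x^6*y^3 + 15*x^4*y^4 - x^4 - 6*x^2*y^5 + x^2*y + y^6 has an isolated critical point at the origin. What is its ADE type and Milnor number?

The Hessian of f at 0 has rank 0. Corank 2; j^3 = x^2*y has shape L^2 M (L != M), so D-series; mu = 7 gives D_7.

Type D_7, Milnor number mu = 7.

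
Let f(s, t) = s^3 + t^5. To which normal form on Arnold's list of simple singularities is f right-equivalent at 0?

E_{8}

The Hessian of f at 0 has rank 0. Corank 2; j^3 = s^3 is a perfect cube, so E-series; the 5-jet and mu = 8 give E_8.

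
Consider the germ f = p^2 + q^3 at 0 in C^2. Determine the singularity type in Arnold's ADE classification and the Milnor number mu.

Type A_{2}, Milnor number mu = 2.

The Hessian of f at 0 has rank 1. Corank 1: A-series; mu = 2 gives A_2.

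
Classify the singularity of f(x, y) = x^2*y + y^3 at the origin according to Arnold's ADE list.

The Hessian of f at 0 has rank 0. Corank 2; j^3 = y*(x^2 + y^2) splits into three distinct lines over C (the quadratic factor has nonzero discriminant), so D_4.

D_{4}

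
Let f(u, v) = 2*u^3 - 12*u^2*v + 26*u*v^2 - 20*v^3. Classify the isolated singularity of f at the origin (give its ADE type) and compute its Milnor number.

Type D_{4}, Milnor number mu = 4.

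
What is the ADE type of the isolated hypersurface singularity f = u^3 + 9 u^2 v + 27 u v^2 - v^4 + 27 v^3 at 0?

E6

The Hessian of f at 0 is [[0, 0], [0, 0]] with rank 0, so corank 2. A Groebner basis of the Jacobian ideal J(f) in C{u,v} is {v^3, u^2 + 6*u*v + 9*v^2}; counting standard monomials gives mu = 6. Corank 2; j^3 = (u + 3*v)^3 is a perfect cube, so E-series; the 4-jet and mu = 6 give E_6.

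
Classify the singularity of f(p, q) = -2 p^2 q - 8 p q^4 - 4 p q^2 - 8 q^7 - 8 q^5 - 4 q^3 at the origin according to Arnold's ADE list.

D_{4}

The Hessian of f at 0 is [[0, 0], [0, 0]] with rank 0, so corank 2. A Groebner basis of the Jacobian ideal J(f) in C{p,q} is {q^3, p^2 + 2*q^2, p*q + q^2}; counting standard monomials gives mu = 4. Corank 2; j^3 = -2*q*(p^2 + 2*p*q + 2*q^2) splits into three distinct lines over C (the quadratic factor has nonzero discriminant), so D_4.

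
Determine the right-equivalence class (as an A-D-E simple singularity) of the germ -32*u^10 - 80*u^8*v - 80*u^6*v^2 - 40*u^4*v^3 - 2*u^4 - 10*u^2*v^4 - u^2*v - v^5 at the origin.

D_6

The Hessian of f at 0 has rank 0. Corank 2; j^3 = -u^2*v has shape L^2 M (L != M), so D-series; mu = 6 gives D_6.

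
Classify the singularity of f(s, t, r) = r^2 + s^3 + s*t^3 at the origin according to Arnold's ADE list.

The Hessian of f at 0 has rank 1. Corank 2; j^3 = s^3 is a perfect cube, so E-series; the 4-jet and mu = 7 give E_7.

E_7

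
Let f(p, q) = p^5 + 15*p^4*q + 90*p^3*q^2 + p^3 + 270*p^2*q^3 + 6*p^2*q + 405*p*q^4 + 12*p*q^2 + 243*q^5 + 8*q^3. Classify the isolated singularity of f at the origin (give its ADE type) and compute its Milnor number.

Type E_8, Milnor number mu = 8.

The Hessian of f at 0 is [[0, 0], [0, 0]] with rank 0, so corank 2. A Groebner basis of the Jacobian ideal J(f) in C{p,q} is {q^5, p*q^3 + 9*q^4/4, p^2 + 4*p*q + 4*q^2}; counting standard monomials gives mu = 8. Corank 2; j^3 = (p + 2*q)^3 is a perfect cube, so E-series; the 5-jet and mu = 8 give E_8.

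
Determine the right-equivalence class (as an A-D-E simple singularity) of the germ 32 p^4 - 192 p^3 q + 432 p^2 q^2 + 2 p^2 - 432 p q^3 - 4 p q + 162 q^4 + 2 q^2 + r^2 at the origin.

A3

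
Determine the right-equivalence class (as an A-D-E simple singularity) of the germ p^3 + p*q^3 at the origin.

The Hessian of f at 0 has rank 0. Corank 2; j^3 = p^3 is a perfect cube, so E-series; the 4-jet and mu = 7 give E_7.

E_{7}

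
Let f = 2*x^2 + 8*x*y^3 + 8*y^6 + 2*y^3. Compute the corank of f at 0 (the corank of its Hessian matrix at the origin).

The Hessian at 0 is [[4, 0], [0, 0]] of rank 1; hence corank 1.

1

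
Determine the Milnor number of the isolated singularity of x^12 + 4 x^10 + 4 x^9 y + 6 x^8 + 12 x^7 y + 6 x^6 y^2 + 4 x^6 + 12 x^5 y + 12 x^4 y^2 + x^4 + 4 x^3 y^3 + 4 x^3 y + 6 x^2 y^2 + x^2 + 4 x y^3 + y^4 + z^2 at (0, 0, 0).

3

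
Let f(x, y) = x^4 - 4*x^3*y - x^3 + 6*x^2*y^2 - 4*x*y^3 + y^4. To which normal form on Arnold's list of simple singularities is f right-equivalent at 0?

The Hessian of f at 0 is [[0, 0], [0, 0]] with rank 0, so corank 2. A Groebner basis of the Jacobian ideal J(f) in C{x,y} is {y^4, x*y^2 - y^3/3, x^2}; counting standard monomials gives mu = 6. Corank 2; j^3 = -x^3 is a perfect cube, so E-series; the 4-jet and mu = 6 give E_6.

E_{6}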